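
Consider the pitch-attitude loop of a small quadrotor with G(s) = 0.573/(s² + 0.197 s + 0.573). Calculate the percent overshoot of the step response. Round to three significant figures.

Comparing the denominator to s² + 2ζω_n s + ω_n²: ω_n = √0.573 = 0.757 rad/s, and 2ζω_n = 0.197 so ζ = 0.197/(2·0.757) = 0.130.
%OS = 100 e^{−πζ/√(1−ζ²)} with ζ = 0.130 gives 66.2%.

%OS ≈ 66.2%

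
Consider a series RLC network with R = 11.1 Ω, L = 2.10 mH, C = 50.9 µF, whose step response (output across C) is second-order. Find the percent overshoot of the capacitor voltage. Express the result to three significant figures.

For a series RLC circuit (capacitor voltage as output), ω_n = 1/√(LC) = 1/√(2.10 mH · 50.9 µF) = 3060 rad/s.
ζ = (R/2)·√(C/L) = (11.1/2)·√(50.9 µF/2.10 mH) = 0.864.
%OS = 100 e^{−πζ/√(1−ζ²)} with ζ = 0.864 gives 0.455%.

%OS ≈ 0.455%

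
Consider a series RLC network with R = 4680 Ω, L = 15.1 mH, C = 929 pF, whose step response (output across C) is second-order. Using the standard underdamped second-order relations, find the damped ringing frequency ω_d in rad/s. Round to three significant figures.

For a series RLC circuit (capacitor voltage as output), ω_n = 1/√(LC) = 1/√(15.1 mH · 929 pF) = 267000 rad/s.
ζ = (R/2)·√(C/L) = (4680/2)·√(929 pF/15.1 mH) = 0.580.
ω_d = 267000·√(1 − 0.580²) = 217000 rad/s.

ω_d ≈ 217000 rad/s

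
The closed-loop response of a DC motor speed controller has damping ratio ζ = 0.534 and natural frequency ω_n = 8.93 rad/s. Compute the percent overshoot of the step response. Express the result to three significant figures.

For an underdamped second-order system, %OS = 100·exp(−πζ/√(1−ζ²)).
πζ/√(1−ζ²) = π·0.534/√(1−0.285) = 1.984, so %OS = 100·e^(−1.984) = 13.7%.

%OS ≈ 13.7%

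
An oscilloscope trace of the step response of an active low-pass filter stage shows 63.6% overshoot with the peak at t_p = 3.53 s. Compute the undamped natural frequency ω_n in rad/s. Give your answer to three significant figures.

ω_n ≈ 0.899 rad/s

The overshoot fixes ζ = −ln(OS)/√(π²+ln²(OS)) = 0.143.
From t_p = π/ω_d, ω_d = π/3.53 = 0.890 rad/s, so ω_n = ω_d/√(1−ζ²) = 0.899 rad/s.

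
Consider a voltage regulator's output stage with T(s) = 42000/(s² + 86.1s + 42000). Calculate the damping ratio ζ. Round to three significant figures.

Comparing the denominator to s² + 2ζω_n s + ω_n²: ω_n = √42000 = 205 rad/s, and 2ζω_n = 86.1 so ζ = 86.1/(2·205) = 0.210.

ζ ≈ 0.210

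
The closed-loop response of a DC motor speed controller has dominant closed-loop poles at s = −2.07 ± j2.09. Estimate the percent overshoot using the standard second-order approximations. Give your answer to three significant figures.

The poles are at −σ ± jω_d with σ = 2.07 and ω_d = 2.09, so ω_n = √(σ²+ω_d²) = 2.94 rad/s and ζ = σ/ω_n = 0.704.
Overshoot: exp(−π·0.704/√(1−0.704²)) = 0.0445, i.e. 4.45%.

%OS ≈ 4.45%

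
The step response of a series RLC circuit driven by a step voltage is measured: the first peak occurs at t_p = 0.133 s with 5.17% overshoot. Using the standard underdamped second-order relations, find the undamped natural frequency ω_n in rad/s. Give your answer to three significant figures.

ω_n ≈ 32.5 rad/s

The overshoot fixes ζ = −ln(OS)/√(π²+ln²(OS)) = 0.686.
From t_p = π/ω_d, ω_d = π/0.133 = 23.6 rad/s, so ω_n = ω_d/√(1−ζ²) = 32.5 rad/s.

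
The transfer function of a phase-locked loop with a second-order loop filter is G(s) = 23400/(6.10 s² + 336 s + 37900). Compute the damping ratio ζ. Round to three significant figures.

Dividing through by 6.10: denominator becomes s² + 55.08 s + 6213.
So ω_n = √6213 = 78.8 rad/s and ζ = 55.08/(2·78.8) = 0.349.

ζ ≈ 0.349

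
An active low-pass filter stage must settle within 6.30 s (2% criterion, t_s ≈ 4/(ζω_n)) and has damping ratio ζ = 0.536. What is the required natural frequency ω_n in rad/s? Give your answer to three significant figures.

Rearranging t_s ≈ 4/(ζω_n) gives ω_n = 4/(ζ·t_s) = 4/(0.536 × 6.30) = 1.18 rad/s.

ω_n ≈ 1.18 rad/s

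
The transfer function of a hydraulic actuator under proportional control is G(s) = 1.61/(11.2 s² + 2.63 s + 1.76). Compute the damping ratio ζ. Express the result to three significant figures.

ζ ≈ 0.296

Dividing through by 11.2: denominator becomes s² + 0.2348 s + 0.1571.
So ω_n = √0.1571 = 0.396 rad/s and ζ = 0.2348/(2·0.396) = 0.296.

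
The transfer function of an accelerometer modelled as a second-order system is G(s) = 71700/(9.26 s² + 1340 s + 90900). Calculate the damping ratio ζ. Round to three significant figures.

ζ ≈ 0.730

Dividing through by 9.26: denominator becomes s² + 144.7 s + 9816.
So ω_n = √9816 = 99.1 rad/s and ζ = 144.7/(2·99.1) = 0.730.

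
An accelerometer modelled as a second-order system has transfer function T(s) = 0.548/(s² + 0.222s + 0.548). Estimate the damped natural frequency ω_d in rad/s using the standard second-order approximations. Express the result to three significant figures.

ω_d ≈ 0.732 rad/s

ω_n = √0.548 = 0.740 rad/s; ζ = 0.222/(2·0.740) = 0.150.
The damped frequency ω_d = ω_n√(1−ζ²) = 0.732 rad/s.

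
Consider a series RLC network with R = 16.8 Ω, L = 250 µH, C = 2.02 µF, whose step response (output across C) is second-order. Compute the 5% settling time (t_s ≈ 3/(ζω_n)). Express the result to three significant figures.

t_s ≈ 0.0000893 s

For a series RLC circuit (capacitor voltage as output), ω_n = 1/√(LC) = 1/√(250 µH · 2.02 µF) = 44500 rad/s.
ζ = (R/2)·√(C/L) = (16.8/2)·√(2.02 µF/250 µH) = 0.755.
t_s ≈ 3/(ζω_n) = 0.0000893 s.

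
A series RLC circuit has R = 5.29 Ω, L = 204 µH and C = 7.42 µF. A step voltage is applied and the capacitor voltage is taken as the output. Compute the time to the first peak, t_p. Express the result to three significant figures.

For a series RLC circuit (capacitor voltage as output), ω_n = 1/√(LC) = 1/√(204 µH · 7.42 µF) = 25700 rad/s.
ζ = (R/2)·√(C/L) = (5.29/2)·√(7.42 µF/204 µH) = 0.504.
The damped frequency ω_d = ω_n√(1−ζ²) = 22200 rad/s. t_p = π/ω_d = 0.000142 s.

t_p ≈ 0.000142 s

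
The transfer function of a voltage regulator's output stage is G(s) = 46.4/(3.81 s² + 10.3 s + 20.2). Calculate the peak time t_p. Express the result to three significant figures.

Dividing through by 3.81: denominator becomes s² + 2.703 s + 5.302.
So ω_n = √5.302 = 2.30 rad/s and ζ = 2.703/(2·2.30) = 0.587.
ω_d = 2.30·√(1 − 0.587²) = 1.86 rad/s. t_p = π/ω_d = 1.69 s.

t_p ≈ 1.69 s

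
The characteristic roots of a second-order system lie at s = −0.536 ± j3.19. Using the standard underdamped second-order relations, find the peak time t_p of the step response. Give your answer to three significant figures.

t_p = π/ω_d with ω_d = 3.19 (the imaginary part), so t_p = 0.985 s.

t_p ≈ 0.985 s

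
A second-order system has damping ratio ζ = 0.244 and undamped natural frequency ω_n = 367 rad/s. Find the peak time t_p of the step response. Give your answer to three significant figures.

The damped frequency is ω_d = ω_n√(1−ζ²) = 367·√(1−0.0595) = 356 rad/s.
Peak time t_p = π/ω_d = π/356 = 0.00883 s.

t_p ≈ 0.00883 s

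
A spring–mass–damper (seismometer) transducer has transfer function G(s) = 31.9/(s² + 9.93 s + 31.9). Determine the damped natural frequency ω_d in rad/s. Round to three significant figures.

ω_n = √31.9 = 5.65 rad/s; ζ = 9.93/(2·5.65) = 0.879.
The damped frequency ω_d = ω_n√(1−ζ²) = 2.69 rad/s.

ω_d ≈ 2.69 rad/s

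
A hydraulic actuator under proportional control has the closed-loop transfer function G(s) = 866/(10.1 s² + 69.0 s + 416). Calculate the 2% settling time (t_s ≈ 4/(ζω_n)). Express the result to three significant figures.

t_s ≈ 1.17 s

Dividing through by 10.1: denominator becomes s² + 6.832 s + 41.19.
So ω_n = √41.19 = 6.42 rad/s and ζ = 6.832/(2·6.42) = 0.532.
t_s ≈ 4/(ζω_n) = 1.17 s.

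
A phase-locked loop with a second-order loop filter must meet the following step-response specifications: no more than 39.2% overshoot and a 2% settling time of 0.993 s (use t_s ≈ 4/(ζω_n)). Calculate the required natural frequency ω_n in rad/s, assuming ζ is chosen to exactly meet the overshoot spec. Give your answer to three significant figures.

ζ = −ln(OS)/√(π² + (ln OS)²). With OS = 0.392, ln OS = −0.9365 and ζ = 0.9365/3.278 = 0.286.
From t_s ≈ 4/(ζω_n): ω_n = 4/(ζ·t_s) = 4/(0.286·0.993) = 14.1 rad/s.

ω_n ≈ 14.1 rad/s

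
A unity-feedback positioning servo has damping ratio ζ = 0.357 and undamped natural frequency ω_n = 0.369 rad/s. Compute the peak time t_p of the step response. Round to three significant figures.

t_p ≈ 9.11 s

The damped frequency is ω_d = ω_n√(1−ζ²) = 0.369·√(1−0.127) = 0.345 rad/s.
Peak time t_p = π/ω_d = π/0.345 = 9.11 s.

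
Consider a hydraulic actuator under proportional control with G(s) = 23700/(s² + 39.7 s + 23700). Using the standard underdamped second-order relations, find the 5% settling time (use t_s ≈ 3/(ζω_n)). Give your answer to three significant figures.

ω_n = √23700 = 154 rad/s; ζ = 39.7/(2·154) = 0.129.
t_s ≈ 3/(ζω_n) = 3/(0.129·154) = 0.151 s.

t_s ≈ 0.151 s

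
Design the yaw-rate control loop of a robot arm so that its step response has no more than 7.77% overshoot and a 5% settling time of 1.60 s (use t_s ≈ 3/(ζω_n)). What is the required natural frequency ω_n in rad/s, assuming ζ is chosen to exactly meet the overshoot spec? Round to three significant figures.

From %OS = 100·exp(−πζ/√(1−ζ²)), invert to get ζ = −ln(OS)/√(π² + ln²(OS)) with OS = 0.0777.
−ln 0.0777 = 2.555, so ζ = 2.555/√(π² + 6.528) = 0.631.
Then ω_n = 3/(ζ t_s) = 3/(0.631 × 1.60) = 2.97 rad/s.

ω_n ≈ 2.97 rad/s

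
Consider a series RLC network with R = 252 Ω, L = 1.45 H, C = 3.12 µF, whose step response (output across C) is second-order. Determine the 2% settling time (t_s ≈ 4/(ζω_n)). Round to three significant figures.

For a series RLC circuit (capacitor voltage as output), ω_n = 1/√(LC) = 1/√(1.45 H · 3.12 µF) = 470 rad/s.
ζ = (R/2)·√(C/L) = (252/2)·√(3.12 µF/1.45 H) = 0.185.
t_s ≈ 4/(ζω_n) = 0.0460 s.

t_s ≈ 0.0460 s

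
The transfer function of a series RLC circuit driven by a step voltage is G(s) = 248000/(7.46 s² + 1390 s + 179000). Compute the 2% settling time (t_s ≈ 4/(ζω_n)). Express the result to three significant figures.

t_s ≈ 0.0429 s

Dividing through by 7.46: denominator becomes s² + 186.3 s + 23990.
So ω_n = √23990 = 155 rad/s and ζ = 186.3/(2·155) = 0.601.
t_s ≈ 4/(ζω_n) = 0.0429 s.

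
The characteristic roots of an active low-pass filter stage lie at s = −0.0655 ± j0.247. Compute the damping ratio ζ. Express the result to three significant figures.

ζ ≈ 0.256

The poles are at −σ ± jω_d with σ = 0.0655 and ω_d = 0.247, so ω_n = √(σ²+ω_d²) = 0.256 rad/s and ζ = σ/ω_n = 0.256.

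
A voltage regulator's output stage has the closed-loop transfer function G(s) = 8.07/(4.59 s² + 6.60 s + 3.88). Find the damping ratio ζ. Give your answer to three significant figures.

Dividing through by 4.59: denominator becomes s² + 1.438 s + 0.8453.
So ω_n = √0.8453 = 0.919 rad/s and ζ = 1.438/(2·0.919) = 0.782.

ζ ≈ 0.782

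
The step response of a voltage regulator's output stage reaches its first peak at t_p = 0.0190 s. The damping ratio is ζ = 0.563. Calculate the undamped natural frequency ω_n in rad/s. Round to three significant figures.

ω_n ≈ 200 rad/s

Peak time t_p = π/ω_d, so ω_d = π/t_p = π/0.0190 = 165 rad/s.
ω_n = ω_d/√(1−ζ²) = 165/√0.683 = 200 rad/s.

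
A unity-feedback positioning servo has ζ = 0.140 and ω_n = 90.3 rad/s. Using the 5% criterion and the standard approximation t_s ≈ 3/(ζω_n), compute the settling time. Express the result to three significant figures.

t_s ≈ 0.237 s

t_s ≈ 3/(ζω_n) = 3/(0.140 × 90.3) = 0.237 s.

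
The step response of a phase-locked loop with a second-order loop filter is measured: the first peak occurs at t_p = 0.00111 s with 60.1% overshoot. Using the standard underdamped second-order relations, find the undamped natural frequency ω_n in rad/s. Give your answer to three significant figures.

ω_n ≈ 2870 rad/s

ζ from %OS: ζ = |ln 0.601|/√(π²+ln²0.601) = 0.160.
t_p = π/ω_d ⇒ ω_d = 2830 rad/s; then ω_n = ω_d/√(1−ζ²) = 2870 rad/s.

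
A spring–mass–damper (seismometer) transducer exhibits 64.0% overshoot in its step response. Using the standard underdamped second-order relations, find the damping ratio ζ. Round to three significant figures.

ζ ≈ 0.141

Inverting the overshoot relation: ζ = |ln 0.640|/√(π² + ln²0.640) = 0.141.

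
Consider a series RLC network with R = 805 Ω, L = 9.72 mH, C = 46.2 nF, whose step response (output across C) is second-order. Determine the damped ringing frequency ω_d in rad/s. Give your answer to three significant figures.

For a series RLC circuit (capacitor voltage as output), ω_n = 1/√(LC) = 1/√(9.72 mH · 46.2 nF) = 47200 rad/s.
ζ = (R/2)·√(C/L) = (805/2)·√(46.2 nF/9.72 mH) = 0.878.
ω_d = 47200·√(1 − 0.878²) = 22600 rad/s.

ω_d ≈ 22600 rad/s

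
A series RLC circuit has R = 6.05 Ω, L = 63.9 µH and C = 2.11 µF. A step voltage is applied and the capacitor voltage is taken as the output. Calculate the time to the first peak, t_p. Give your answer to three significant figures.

For a series RLC circuit (capacitor voltage as output), ω_n = 1/√(LC) = 1/√(63.9 µH · 2.11 µF) = 86100 rad/s.
ζ = (R/2)·√(C/L) = (6.05/2)·√(2.11 µF/63.9 µH) = 0.550.
The damped frequency ω_d = ω_n√(1−ζ²) = 71900 rad/s. t_p = π/ω_d = 0.0000437 s.

t_p ≈ 0.0000437 s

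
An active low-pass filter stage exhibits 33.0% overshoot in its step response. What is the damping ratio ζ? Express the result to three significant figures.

ζ ≈ 0.333

From %OS = 100·exp(−πζ/√(1−ζ²)), invert to get ζ = −ln(OS)/√(π² + ln²(OS)) with OS = 0.330.
−ln 0.330 = 1.109, so ζ = 1.109/√(π² + 1.229) = 0.333.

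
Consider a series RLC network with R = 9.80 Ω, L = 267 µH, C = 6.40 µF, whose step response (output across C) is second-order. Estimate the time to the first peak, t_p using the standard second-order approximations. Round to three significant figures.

t_p ≈ 0.000199 s

For a series RLC circuit (capacitor voltage as output), ω_n = 1/√(LC) = 1/√(267 µH · 6.40 µF) = 24200 rad/s.
ζ = (R/2)·√(C/L) = (9.80/2)·√(6.40 µF/267 µH) = 0.759.
The damped frequency ω_d = ω_n√(1−ζ²) = 15800 rad/s. t_p = π/ω_d = 0.000199 s.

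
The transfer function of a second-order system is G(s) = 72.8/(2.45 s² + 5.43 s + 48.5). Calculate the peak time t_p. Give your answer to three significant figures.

Dividing through by 2.45: denominator becomes s² + 2.216 s + 19.80.
So ω_n = √19.80 = 4.45 rad/s and ζ = 2.216/(2·4.45) = 0.249.
ω_d = ω_n√(1−ζ²) = 4.31 rad/s. t_p = π/ω_d = 0.729 s.

t_p ≈ 0.729 s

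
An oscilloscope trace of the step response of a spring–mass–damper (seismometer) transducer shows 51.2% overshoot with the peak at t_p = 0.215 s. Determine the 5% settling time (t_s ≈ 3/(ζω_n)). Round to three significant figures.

ζ from %OS: ζ = |ln 0.512|/√(π²+ln²0.512) = 0.208.
From t_p = π/ω_d, ω_d = π/0.215 = 14.6 rad/s, so ω_n = ω_d/√(1−ζ²) = 14.9 rad/s.
t_s ≈ 3/(ζω_n) = 3/(0.208·14.9) = 0.964 s.

t_s ≈ 0.964 s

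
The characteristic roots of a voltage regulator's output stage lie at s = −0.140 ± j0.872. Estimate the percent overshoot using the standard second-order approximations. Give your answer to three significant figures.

%OS ≈ 60.4%

With σ = 0.140, ω_d = 0.872: ω_n = √(σ²+ω_d²) = 0.883 rad/s, ζ = σ/ω_n = 0.159.
%OS = 100 e^{−πζ/√(1−ζ²)} with ζ = 0.159 gives 60.4%.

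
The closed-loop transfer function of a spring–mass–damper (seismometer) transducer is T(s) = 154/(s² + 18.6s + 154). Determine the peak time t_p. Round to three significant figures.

t_p ≈ 0.382 s

Matching coefficients with s² + 2ζω_n s + ω_n² gives ω_n² = 154 ⇒ ω_n = 12.4 rad/s, and ζ = 18.6/(2ω_n) = 0.749.
The damped frequency ω_d = ω_n√(1−ζ²) = 8.22 rad/s. Then t_p = π/ω_d = 0.382 s.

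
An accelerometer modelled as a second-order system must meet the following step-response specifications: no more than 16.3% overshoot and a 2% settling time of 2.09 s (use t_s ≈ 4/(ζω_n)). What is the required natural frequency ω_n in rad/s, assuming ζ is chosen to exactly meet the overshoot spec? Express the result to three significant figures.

From %OS = 100·exp(−πζ/√(1−ζ²)), invert to get ζ = −ln(OS)/√(π² + ln²(OS)) with OS = 0.163.
−ln 0.163 = 1.814, so ζ = 1.814/√(π² + 3.291) = 0.500.
From t_s ≈ 4/(ζω_n): ω_n = 4/(ζ·t_s) = 4/(0.500·2.09) = 3.83 rad/s.

ω_n ≈ 3.83 rad/s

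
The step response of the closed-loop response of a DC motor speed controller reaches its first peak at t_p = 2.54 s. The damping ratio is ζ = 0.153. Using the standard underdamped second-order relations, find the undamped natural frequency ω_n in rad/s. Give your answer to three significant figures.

Peak time t_p = π/ω_d, so ω_d = π/t_p = π/2.54 = 1.24 rad/s.
ω_n = ω_d/√(1−ζ²) = 1.24/√0.977 = 1.25 rad/s.

ω_n ≈ 1.25 rad/s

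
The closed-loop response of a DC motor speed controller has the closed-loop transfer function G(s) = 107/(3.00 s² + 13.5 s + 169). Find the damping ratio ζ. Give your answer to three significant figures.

ζ ≈ 0.300

Dividing through by 3.00: denominator becomes s² + 4.500 s + 56.33.
So ω_n = √56.33 = 7.51 rad/s and ζ = 4.500/(2·7.51) = 0.300.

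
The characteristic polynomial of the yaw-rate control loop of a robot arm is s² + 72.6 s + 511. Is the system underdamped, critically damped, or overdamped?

a² − 4b = 3200 > 0 (two distinct real roots); the system is overdamped.

overdamped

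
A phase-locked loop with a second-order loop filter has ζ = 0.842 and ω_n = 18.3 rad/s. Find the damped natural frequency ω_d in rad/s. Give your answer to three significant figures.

ω_d = ω_n√(1−ζ²) = 18.3·√0.291 = 9.87 rad/s.

ω_d ≈ 9.87 rad/s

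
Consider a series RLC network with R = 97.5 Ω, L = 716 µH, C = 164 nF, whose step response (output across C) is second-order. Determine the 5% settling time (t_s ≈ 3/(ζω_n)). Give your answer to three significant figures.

For a series RLC circuit (capacitor voltage as output), ω_n = 1/√(LC) = 1/√(716 µH · 164 nF) = 92300 rad/s.
ζ = (R/2)·√(C/L) = (97.5/2)·√(164 nF/716 µH) = 0.738.
t_s ≈ 3/(ζω_n) = 0.0000441 s.

t_s ≈ 0.0000441 s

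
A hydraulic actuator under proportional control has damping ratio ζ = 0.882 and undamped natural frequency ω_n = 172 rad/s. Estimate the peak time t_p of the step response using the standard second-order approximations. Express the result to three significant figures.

The damped frequency is ω_d = ω_n√(1−ζ²) = 172·√(1−0.778) = 81.1 rad/s.
Peak time t_p = π/ω_d = π/81.1 = 0.0388 s.

t_p ≈ 0.0388 s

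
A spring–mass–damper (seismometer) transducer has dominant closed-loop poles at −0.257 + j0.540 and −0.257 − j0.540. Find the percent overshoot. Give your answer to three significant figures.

With σ = 0.257, ω_d = 0.540: ω_n = √(σ²+ω_d²) = 0.598 rad/s, ζ = σ/ω_n = 0.430.
%OS = 100 e^{−πζ/√(1−ζ²)} with ζ = 0.430 gives 22.4%.

%OS ≈ 22.4%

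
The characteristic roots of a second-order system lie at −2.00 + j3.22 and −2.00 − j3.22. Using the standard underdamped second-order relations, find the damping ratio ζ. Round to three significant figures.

|pole| = ω_n = √(2.00² + 3.22²) = 3.79 rad/s; ζ = cos θ = σ/ω_n = 0.528.

ζ ≈ 0.528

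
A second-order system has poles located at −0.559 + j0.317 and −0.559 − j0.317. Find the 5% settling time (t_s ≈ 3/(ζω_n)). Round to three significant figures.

For poles at −σ ± jω_d, ζω_n = σ = 0.559, so t_s ≈ 3/σ = 5.37 s.

t_s ≈ 5.37 s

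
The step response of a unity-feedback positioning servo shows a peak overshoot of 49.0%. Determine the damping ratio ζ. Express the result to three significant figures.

ζ = −ln(OS)/√(π² + (ln OS)²). With OS = 0.490, ln OS = −0.7133 and ζ = 0.7133/3.222 = 0.221.

ζ ≈ 0.221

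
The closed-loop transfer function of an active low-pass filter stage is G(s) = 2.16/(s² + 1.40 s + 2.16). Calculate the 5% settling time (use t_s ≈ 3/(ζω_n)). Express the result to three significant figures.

Comparing the denominator to s² + 2ζω_n s + ω_n²: ω_n = √2.16 = 1.47 rad/s, and 2ζω_n = 1.40 so ζ = 1.40/(2·1.47) = 0.476.
t_s ≈ 3/(ζω_n) = 3/(0.476·1.47) = 4.29 s.

t_s ≈ 4.29 s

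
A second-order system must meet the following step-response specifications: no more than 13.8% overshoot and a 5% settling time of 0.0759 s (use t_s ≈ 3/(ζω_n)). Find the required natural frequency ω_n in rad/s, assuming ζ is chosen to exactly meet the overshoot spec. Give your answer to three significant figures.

Inverting the overshoot relation: ζ = |ln 0.138|/√(π² + ln²0.138) = 0.533.
From t_s ≈ 3/(ζω_n): ω_n = 3/(ζ·t_s) = 3/(0.533·0.0759) = 74.1 rad/s.

ω_n ≈ 74.1 rad/s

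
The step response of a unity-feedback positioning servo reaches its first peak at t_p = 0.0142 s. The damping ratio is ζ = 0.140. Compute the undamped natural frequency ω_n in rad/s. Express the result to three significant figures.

Peak time t_p = π/ω_d, so ω_d = π/t_p = π/0.0142 = 221 rad/s.
ω_n = ω_d/√(1−ζ²) = 221/√0.980 = 223 rad/s.

ω_n ≈ 223 rad/s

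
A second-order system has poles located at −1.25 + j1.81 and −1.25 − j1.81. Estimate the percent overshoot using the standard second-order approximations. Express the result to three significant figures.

|pole| = ω_n = √(1.25² + 1.81²) = 2.20 rad/s; ζ = cos θ = σ/ω_n = 0.568.
%OS = 100·exp(−πζ/√(1−ζ²)) = 11.4%.

%OS ≈ 11.4%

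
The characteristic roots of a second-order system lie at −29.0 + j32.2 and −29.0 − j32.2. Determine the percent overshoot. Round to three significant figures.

%OS ≈ 5.90%

The poles are at −σ ± jω_d with σ = 29.0 and ω_d = 32.2, so ω_n = √(σ²+ω_d²) = 43.3 rad/s and ζ = σ/ω_n = 0.669.
Overshoot: exp(−π·0.669/√(1−0.669²)) = 0.0590, i.e. 5.90%.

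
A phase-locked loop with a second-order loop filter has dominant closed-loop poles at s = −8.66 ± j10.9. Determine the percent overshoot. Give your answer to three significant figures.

%OS ≈ 8.24%

With σ = 8.66, ω_d = 10.9: ω_n = √(σ²+ω_d²) = 13.9 rad/s, ζ = σ/ω_n = 0.622.
%OS = 100·exp(−πζ/√(1−ζ²)) = 8.24%.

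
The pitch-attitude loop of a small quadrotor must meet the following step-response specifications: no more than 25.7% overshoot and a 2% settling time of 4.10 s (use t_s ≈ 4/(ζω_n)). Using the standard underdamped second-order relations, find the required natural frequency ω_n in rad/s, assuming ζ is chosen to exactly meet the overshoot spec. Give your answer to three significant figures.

ω_n ≈ 2.46 rad/s

ζ = −ln(OS)/√(π² + (ln OS)²). With OS = 0.257, ln OS = −1.359 and ζ = 1.359/3.423 = 0.397.
From t_s ≈ 4/(ζω_n): ω_n = 4/(ζ·t_s) = 4/(0.397·4.10) = 2.46 rad/s.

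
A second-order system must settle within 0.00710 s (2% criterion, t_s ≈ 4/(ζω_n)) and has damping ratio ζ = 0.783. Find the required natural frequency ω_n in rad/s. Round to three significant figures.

Rearranging t_s ≈ 4/(ζω_n) gives ω_n = 4/(ζ·t_s) = 4/(0.783 × 0.00710) = 720 rad/s.

ω_n ≈ 720 rad/s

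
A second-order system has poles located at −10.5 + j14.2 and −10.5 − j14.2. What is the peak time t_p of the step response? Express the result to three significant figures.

t_p ≈ 0.221 s

t_p = π/ω_d with ω_d = 14.2 (the imaginary part), so t_p = 0.221 s.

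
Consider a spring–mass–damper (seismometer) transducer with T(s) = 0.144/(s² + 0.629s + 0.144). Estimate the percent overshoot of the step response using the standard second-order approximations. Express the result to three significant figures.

%OS ≈ 0.953%

Matching coefficients with s² + 2ζω_n s + ω_n² gives ω_n² = 0.144 ⇒ ω_n = 0.379 rad/s, and ζ = 0.629/(2ω_n) = 0.829.
%OS = 100 e^{−πζ/√(1−ζ²)} with ζ = 0.829 gives 0.953%.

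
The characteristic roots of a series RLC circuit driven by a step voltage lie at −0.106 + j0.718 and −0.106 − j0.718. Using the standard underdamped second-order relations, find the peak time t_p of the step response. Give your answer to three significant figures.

t_p = π/ω_d with ω_d = 0.718 (the imaginary part), so t_p = 4.38 s.

t_p ≈ 4.38 s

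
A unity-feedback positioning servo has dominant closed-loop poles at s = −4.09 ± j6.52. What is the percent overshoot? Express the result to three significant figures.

%OS ≈ 13.9%

|pole| = ω_n = √(4.09² + 6.52²) = 7.70 rad/s; ζ = cos θ = σ/ω_n = 0.531.
%OS = 100 e^{−πζ/√(1−ζ²)} with ζ = 0.531 gives 13.9%.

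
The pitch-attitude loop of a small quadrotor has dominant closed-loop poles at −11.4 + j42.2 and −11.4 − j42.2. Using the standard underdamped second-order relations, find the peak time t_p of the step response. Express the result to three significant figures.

t_p = π/ω_d with ω_d = 42.2 (the imaginary part), so t_p = 0.0744 s.

t_p ≈ 0.0744 s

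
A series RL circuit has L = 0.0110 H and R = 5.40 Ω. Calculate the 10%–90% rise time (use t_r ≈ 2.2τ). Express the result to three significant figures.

τ = L/R = 0.0110/5.40 = 0.00204 s.
t_r ≈ 2.2τ = 0.00448 s.

t_r ≈ 0.00448 s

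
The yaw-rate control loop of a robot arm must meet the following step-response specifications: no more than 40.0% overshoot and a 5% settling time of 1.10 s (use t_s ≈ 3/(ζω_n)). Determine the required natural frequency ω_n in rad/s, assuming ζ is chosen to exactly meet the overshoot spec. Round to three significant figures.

ω_n ≈ 9.74 rad/s

From %OS = 100·exp(−πζ/√(1−ζ²)), invert to get ζ = −ln(OS)/√(π² + ln²(OS)) with OS = 0.400.
−ln 0.400 = 0.9163, so ζ = 0.9163/√(π² + 0.8396) = 0.280.
From t_s ≈ 3/(ζω_n): ω_n = 3/(ζ·t_s) = 3/(0.280·1.10) = 9.74 rad/s.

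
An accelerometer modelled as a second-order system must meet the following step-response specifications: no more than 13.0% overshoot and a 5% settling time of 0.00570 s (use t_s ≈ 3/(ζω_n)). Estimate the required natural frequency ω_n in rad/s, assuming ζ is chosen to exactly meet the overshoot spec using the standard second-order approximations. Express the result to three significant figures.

From %OS = 100·exp(−πζ/√(1−ζ²)), invert to get ζ = −ln(OS)/√(π² + ln²(OS)) with OS = 0.130.
−ln 0.130 = 2.040, so ζ = 2.040/√(π² + 4.163) = 0.545.
From t_s ≈ 3/(ζω_n): ω_n = 3/(ζ·t_s) = 3/(0.545·0.00570) = 966 rad/s.

ω_n ≈ 966 rad/s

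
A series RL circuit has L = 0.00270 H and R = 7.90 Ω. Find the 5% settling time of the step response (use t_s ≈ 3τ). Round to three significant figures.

τ = L/R = 0.00270/7.90 = 0.000342 s.
t_s ≈ 3τ = 0.00103 s.

t_s ≈ 0.00103 s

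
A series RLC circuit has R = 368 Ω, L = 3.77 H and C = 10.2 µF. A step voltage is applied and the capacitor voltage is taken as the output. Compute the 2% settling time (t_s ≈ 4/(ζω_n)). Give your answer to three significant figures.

t_s ≈ 0.0820 s

For a series RLC circuit (capacitor voltage as output), ω_n = 1/√(LC) = 1/√(3.77 H · 10.2 µF) = 161 rad/s.
ζ = (R/2)·√(C/L) = (368/2)·√(10.2 µF/3.77 H) = 0.303.
t_s ≈ 4/(ζω_n) = 0.0820 s.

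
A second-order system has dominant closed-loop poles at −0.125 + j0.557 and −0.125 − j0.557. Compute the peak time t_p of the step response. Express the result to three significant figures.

t_p ≈ 5.64 s

t_p = π/ω_d with ω_d = 0.557 (the imaginary part), so t_p = 5.64 s.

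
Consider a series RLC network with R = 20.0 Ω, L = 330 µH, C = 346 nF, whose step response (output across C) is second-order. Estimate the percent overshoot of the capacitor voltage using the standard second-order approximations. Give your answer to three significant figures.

For a series RLC circuit (capacitor voltage as output), ω_n = 1/√(LC) = 1/√(330 µH · 346 nF) = 93600 rad/s.
ζ = (R/2)·√(C/L) = (20.0/2)·√(346 nF/330 µH) = 0.324.
%OS = 100·exp(−πζ/√(1−ζ²)) = 34.1%.

%OS ≈ 34.1%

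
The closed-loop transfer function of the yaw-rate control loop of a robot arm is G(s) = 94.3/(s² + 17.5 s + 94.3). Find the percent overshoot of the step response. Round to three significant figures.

Comparing the denominator to s² + 2ζω_n s + ω_n²: ω_n = √94.3 = 9.71 rad/s, and 2ζω_n = 17.5 so ζ = 17.5/(2·9.71) = 0.901.
%OS = 100·exp(−πζ/√(1−ζ²)) = 0.146%.

%OS ≈ 0.146%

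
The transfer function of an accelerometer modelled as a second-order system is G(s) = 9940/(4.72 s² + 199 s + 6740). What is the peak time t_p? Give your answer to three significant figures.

Dividing through by 4.72: denominator becomes s² + 42.16 s + 1428.
So ω_n = √1428 = 37.8 rad/s and ζ = 42.16/(2·37.8) = 0.558.
ω_d = 37.8·√(1 − 0.558²) = 31.4 rad/s. t_p = π/ω_d = 0.100 s.

t_p ≈ 0.100 s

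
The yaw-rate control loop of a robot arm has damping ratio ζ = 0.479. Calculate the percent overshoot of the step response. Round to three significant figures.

For an underdamped second-order system, %OS = 100·exp(−πζ/√(1−ζ²)).
πζ/√(1−ζ²) = π·0.479/√(1−0.229) = 1.714, so %OS = 100·e^(−1.714) = 18.0%.

%OS ≈ 18.0%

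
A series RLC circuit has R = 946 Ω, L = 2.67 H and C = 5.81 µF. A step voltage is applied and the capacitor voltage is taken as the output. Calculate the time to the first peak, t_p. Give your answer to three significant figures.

t_p ≈ 0.0173 s

For a series RLC circuit (capacitor voltage as output), ω_n = 1/√(LC) = 1/√(2.67 H · 5.81 µF) = 254 rad/s.
ζ = (R/2)·√(C/L) = (946/2)·√(5.81 µF/2.67 H) = 0.698.
The damped frequency ω_d = ω_n√(1−ζ²) = 182 rad/s. t_p = π/ω_d = 0.0173 s.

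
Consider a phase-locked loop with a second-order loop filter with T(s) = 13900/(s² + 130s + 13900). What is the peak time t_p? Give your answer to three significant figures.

ω_n = √13900 = 118 rad/s; ζ = 130/(2·118) = 0.551.
The damped frequency ω_d = ω_n√(1−ζ²) = 98.4 rad/s. Then t_p = π/ω_d = 0.0319 s.

t_p ≈ 0.0319 s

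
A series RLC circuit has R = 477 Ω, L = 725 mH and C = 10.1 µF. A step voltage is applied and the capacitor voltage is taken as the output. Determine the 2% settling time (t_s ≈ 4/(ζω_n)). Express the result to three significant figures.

For a series RLC circuit (capacitor voltage as output), ω_n = 1/√(LC) = 1/√(725 mH · 10.1 µF) = 370 rad/s.
ζ = (R/2)·√(C/L) = (477/2)·√(10.1 µF/725 mH) = 0.890.
t_s ≈ 4/(ζω_n) = 0.0122 s.

t_s ≈ 0.0122 s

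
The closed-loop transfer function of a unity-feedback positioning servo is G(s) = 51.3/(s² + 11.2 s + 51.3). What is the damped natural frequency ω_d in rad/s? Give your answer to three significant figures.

ω_n = √51.3 = 7.16 rad/s; ζ = 11.2/(2·7.16) = 0.782.
ω_d = 7.16·√(1 − 0.782²) = 4.47 rad/s.

ω_d ≈ 4.47 rad/s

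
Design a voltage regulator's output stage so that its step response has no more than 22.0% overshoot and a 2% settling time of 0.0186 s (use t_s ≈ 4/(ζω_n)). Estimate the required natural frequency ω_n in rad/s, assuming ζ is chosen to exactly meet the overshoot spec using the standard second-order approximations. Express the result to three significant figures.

ζ = −ln(OS)/√(π² + (ln OS)²). With OS = 0.220, ln OS = −1.514 and ζ = 1.514/3.487 = 0.434.
Then ω_n = 4/(ζ t_s) = 4/(0.434 × 0.0186) = 495 rad/s.

ω_n ≈ 495 rad/s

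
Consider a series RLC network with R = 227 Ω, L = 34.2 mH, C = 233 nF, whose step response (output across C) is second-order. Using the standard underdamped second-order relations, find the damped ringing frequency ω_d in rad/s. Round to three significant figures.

ω_d ≈ 10700 rad/s

For a series RLC circuit (capacitor voltage as output), ω_n = 1/√(LC) = 1/√(34.2 mH · 233 nF) = 11200 rad/s.
ζ = (R/2)·√(C/L) = (227/2)·√(233 nF/34.2 mH) = 0.296.
ω_d = ω_n√(1−ζ²) = 10700 rad/s.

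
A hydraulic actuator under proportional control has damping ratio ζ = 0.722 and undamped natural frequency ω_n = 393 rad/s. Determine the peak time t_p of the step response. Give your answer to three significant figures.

t_p ≈ 0.0116 s

The damped frequency is ω_d = ω_n√(1−ζ²) = 393·√(1−0.521) = 272 rad/s.
Peak time t_p = π/ω_d = π/272 = 0.0116 s.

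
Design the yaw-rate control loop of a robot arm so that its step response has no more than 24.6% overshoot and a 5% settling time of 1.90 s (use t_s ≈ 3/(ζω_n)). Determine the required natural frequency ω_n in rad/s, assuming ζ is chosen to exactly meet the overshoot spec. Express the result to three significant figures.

ω_n ≈ 3.87 rad/s

Inverting the overshoot relation: ζ = |ln 0.246|/√(π² + ln²0.246) = 0.408.
Then ω_n = 3/(ζ t_s) = 3/(0.408 × 1.90) = 3.87 rad/s.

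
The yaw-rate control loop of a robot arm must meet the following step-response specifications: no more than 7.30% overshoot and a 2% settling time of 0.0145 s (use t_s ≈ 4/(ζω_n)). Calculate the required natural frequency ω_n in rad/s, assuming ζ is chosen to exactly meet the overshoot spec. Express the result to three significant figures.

ω_n ≈ 431 rad/s

Inverting the overshoot relation: ζ = |ln 0.0730|/√(π² + ln²0.0730) = 0.640.
Then ω_n = 4/(ζ t_s) = 4/(0.640 × 0.0145) = 431 rad/s.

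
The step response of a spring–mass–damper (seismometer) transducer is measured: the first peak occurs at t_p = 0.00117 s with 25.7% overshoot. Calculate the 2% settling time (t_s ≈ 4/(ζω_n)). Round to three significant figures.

The overshoot fixes ζ = −ln(OS)/√(π²+ln²(OS)) = 0.397.
t_p = π/ω_d ⇒ ω_d = 2690 rad/s; then ω_n = ω_d/√(1−ζ²) = 2930 rad/s.
t_s ≈ 4/(ζω_n) = 4/(0.397·2930) = 0.00344 s.

t_s ≈ 0.00344 s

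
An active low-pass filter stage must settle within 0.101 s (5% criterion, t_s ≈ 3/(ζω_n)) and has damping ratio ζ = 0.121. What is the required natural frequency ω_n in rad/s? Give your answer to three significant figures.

Rearranging t_s ≈ 3/(ζω_n) gives ω_n = 3/(ζ·t_s) = 3/(0.121 × 0.101) = 245 rad/s.

ω_n ≈ 245 rad/s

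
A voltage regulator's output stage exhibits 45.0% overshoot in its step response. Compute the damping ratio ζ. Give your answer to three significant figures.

ζ ≈ 0.246

Inverting the overshoot relation: ζ = |ln 0.450|/√(π² + ln²0.450) = 0.246.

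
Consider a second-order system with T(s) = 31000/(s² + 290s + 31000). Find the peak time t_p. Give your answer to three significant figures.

ω_n = √31000 = 176 rad/s; ζ = 290/(2·176) = 0.824.
The damped frequency ω_d = ω_n√(1−ζ²) = 99.9 rad/s. Then t_p = π/ω_d = 0.0315 s.

t_p ≈ 0.0315 s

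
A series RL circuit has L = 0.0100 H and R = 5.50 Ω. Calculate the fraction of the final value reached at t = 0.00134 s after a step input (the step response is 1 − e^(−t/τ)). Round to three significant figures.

y/y_∞ ≈ 0.521

τ = L/R = 0.0100/5.50 = 0.00182 s.
y(t)/y_∞ = 1 − e^(−t/τ) = 1 − e^(−0.00134/0.00182) = 1 − e^(−0.737) = 0.521.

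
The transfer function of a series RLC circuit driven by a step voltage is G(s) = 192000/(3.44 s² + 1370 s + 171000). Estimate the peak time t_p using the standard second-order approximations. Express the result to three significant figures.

t_p ≈ 0.0313 s

Dividing through by 3.44: denominator becomes s² + 398.3 s + 49710.
So ω_n = √49710 = 223 rad/s and ζ = 398.3/(2·223) = 0.893.
The damped frequency ω_d = ω_n√(1−ζ²) = 100 rad/s. t_p = π/ω_d = 0.0313 s.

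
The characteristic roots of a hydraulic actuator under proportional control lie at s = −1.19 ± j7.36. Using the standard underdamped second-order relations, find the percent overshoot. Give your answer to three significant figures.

%OS ≈ 60.2%

With σ = 1.19, ω_d = 7.36: ω_n = √(σ²+ω_d²) = 7.46 rad/s, ζ = σ/ω_n = 0.160.
%OS = 100·exp(−πζ/√(1−ζ²)) = 60.2%.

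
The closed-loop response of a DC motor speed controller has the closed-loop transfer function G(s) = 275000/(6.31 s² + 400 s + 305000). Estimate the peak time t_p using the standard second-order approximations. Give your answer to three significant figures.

t_p ≈ 0.0144 s

Dividing through by 6.31: denominator becomes s² + 63.39 s + 48340.
So ω_n = √48340 = 220 rad/s and ζ = 63.39/(2·220) = 0.144.
ω_d = ω_n√(1−ζ²) = 218 rad/s. t_p = π/ω_d = 0.0144 s.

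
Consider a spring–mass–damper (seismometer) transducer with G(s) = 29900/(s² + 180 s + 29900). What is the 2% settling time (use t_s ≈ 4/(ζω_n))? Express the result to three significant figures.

t_s ≈ 0.0444 s

Matching coefficients with s² + 2ζω_n s + ω_n² gives ω_n² = 29900 ⇒ ω_n = 173 rad/s, and ζ = 180/(2ω_n) = 0.520.
t_s ≈ 4/(ζω_n) = 4/(0.520·173) = 0.0444 s.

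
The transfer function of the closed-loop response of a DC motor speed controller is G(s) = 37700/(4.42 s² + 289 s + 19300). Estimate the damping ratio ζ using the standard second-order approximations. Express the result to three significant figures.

Dividing through by 4.42: denominator becomes s² + 65.38 s + 4367.
So ω_n = √4367 = 66.1 rad/s and ζ = 65.38/(2·66.1) = 0.495.

ζ ≈ 0.495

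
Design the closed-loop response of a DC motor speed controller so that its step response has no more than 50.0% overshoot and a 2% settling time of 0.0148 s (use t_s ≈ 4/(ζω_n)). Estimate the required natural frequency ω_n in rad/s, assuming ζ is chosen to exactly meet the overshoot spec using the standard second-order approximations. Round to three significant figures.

ω_n ≈ 1250 rad/s

Inverting the overshoot relation: ζ = |ln 0.500|/√(π² + ln²0.500) = 0.215.
From t_s ≈ 4/(ζω_n): ω_n = 4/(ζ·t_s) = 4/(0.215·0.0148) = 1250 rad/s.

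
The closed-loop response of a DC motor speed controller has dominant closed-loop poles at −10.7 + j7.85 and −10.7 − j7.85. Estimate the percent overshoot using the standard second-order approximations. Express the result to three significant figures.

%OS ≈ 1.38%

The poles are at −σ ± jω_d with σ = 10.7 and ω_d = 7.85, so ω_n = √(σ²+ω_d²) = 13.3 rad/s and ζ = σ/ω_n = 0.806.
%OS = 100 e^{−πζ/√(1−ζ²)} with ζ = 0.806 gives 1.38%.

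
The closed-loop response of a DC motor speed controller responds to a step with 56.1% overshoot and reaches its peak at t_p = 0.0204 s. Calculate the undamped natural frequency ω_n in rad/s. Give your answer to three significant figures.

ω_n ≈ 157 rad/s

ζ from %OS: ζ = |ln 0.561|/√(π²+ln²0.561) = 0.181.
From t_p = π/ω_d, ω_d = π/0.0204 = 154 rad/s, so ω_n = ω_d/√(1−ζ²) = 157 rad/s.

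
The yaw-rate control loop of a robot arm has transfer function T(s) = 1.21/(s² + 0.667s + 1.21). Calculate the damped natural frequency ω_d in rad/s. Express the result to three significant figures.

ω_d ≈ 1.05 rad/s

ω_n = √1.21 = 1.10 rad/s; ζ = 0.667/(2·1.10) = 0.303.
The damped frequency ω_d = ω_n√(1−ζ²) = 1.05 rad/s.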